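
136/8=17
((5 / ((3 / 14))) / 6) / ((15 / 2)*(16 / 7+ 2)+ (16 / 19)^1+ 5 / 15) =4655 / 39882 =0.12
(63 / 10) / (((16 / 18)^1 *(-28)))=-81 / 320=-0.25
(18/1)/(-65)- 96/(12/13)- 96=-200.28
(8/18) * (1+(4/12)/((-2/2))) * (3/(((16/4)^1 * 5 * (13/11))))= 22/585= 0.04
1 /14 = 0.07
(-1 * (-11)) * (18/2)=99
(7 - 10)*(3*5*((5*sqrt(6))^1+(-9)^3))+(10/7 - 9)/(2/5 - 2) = 32258.60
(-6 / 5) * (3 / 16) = -9 / 40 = -0.22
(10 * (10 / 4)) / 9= 25 / 9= 2.78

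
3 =3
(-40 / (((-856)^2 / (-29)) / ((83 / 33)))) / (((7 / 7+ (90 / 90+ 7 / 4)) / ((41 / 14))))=98687 / 31736628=0.00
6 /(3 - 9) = -1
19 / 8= 2.38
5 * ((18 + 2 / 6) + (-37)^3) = -759520 / 3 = -253173.33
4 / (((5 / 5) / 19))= 76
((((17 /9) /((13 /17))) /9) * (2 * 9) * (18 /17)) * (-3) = -204 /13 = -15.69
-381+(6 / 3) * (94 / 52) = -4906 / 13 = -377.38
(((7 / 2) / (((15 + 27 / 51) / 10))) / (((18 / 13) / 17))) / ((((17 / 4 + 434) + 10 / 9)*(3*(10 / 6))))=26299 / 2087844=0.01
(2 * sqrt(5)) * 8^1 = 16 * sqrt(5) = 35.78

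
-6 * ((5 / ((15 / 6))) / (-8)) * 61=183 / 2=91.50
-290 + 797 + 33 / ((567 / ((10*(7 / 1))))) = 13799 / 27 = 511.07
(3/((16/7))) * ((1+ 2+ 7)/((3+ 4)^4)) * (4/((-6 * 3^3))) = -5/37044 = -0.00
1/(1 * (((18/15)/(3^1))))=5/2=2.50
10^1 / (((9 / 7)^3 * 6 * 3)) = 1715 / 6561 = 0.26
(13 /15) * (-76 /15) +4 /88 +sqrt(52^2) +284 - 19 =1547639 /4950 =312.65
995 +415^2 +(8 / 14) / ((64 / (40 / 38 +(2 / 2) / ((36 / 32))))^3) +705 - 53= 6231835452930443 / 35841512448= 173872.00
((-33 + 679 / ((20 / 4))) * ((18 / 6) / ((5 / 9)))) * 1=13878 / 25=555.12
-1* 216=-216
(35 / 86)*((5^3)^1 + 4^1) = 105 / 2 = 52.50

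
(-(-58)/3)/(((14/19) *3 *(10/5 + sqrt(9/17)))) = 18734/3717 - 551 *sqrt(17)/1239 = 3.21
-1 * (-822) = 822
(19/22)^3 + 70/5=14.64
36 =36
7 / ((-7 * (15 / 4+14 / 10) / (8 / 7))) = -160 / 721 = -0.22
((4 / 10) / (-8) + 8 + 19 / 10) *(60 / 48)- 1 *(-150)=2597 / 16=162.31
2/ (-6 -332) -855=-144496/ 169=-855.01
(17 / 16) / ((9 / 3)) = 0.35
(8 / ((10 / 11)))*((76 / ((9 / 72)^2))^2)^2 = 24627875051208704 / 5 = 4925575010241740.80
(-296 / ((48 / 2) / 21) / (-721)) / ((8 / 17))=0.76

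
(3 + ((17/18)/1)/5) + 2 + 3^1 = 737/90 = 8.19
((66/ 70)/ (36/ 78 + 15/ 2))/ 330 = 13/ 36225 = 0.00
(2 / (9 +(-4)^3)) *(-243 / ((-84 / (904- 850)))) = -2187 / 385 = -5.68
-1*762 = -762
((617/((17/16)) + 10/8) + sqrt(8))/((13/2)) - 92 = -1091/442 + 4*sqrt(2)/13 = -2.03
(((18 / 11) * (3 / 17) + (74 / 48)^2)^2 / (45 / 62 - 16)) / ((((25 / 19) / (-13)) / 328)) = 25877961729930713 / 17167149331200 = 1507.41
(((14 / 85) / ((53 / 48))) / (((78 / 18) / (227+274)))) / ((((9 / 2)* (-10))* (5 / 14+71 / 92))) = -72272256 / 212883775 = -0.34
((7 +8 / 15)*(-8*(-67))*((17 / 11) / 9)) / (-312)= -128707 / 57915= -2.22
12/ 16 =3/ 4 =0.75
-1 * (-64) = 64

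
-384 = -384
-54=-54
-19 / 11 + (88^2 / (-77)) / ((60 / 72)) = -47129 / 385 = -122.41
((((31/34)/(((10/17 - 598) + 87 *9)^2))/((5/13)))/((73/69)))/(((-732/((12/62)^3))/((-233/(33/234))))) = 2494217934/2342812321592875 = 0.00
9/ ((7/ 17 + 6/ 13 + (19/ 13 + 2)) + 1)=221/ 131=1.69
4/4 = 1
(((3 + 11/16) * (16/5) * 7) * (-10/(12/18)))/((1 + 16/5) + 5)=-6195/46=-134.67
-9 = -9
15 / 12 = 5 / 4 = 1.25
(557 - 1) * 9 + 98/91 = 65066/13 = 5005.08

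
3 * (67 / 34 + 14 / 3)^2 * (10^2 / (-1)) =-11458225 / 867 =-13215.95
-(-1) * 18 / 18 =1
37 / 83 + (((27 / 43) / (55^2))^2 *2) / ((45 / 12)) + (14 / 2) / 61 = 240087794661222 / 428317284896875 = 0.56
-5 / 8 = -0.62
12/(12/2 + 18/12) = 8/5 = 1.60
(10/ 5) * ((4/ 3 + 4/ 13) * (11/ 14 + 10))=9664/ 273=35.40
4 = 4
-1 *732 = -732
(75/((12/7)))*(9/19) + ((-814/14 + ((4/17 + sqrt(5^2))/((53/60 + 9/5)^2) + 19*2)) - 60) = -1965593661/33489932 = -58.69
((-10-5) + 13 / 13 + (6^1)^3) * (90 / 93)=6060 / 31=195.48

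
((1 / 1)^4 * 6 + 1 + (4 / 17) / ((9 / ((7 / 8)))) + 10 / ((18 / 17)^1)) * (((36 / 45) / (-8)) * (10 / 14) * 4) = -5039 / 1071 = -4.70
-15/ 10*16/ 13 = -24/ 13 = -1.85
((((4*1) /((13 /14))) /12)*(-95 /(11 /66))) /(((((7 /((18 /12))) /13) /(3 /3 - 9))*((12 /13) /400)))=1976000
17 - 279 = -262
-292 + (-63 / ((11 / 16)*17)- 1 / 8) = -297.52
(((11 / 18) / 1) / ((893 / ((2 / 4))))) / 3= 11 / 96444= 0.00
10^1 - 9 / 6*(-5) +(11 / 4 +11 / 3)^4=35515921 / 20736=1712.77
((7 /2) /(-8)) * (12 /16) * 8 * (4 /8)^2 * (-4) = 2.62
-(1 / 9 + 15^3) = -30376 / 9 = -3375.11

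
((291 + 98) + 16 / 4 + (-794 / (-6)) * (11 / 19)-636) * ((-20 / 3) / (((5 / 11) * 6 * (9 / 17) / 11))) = 39017176 / 4617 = 8450.76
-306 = -306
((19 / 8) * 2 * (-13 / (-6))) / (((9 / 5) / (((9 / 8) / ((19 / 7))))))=455 / 192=2.37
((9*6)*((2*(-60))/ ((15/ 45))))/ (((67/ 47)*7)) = -913680/ 469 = -1948.14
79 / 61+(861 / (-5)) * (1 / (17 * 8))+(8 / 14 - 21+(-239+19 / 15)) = -224854493 / 871080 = -258.13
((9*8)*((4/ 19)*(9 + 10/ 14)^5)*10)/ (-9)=-465258741760/ 319333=-1456970.44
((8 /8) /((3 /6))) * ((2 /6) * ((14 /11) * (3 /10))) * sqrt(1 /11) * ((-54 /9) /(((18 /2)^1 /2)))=-0.10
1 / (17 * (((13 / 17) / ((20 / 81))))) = 20 / 1053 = 0.02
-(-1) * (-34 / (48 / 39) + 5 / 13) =-2833 / 104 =-27.24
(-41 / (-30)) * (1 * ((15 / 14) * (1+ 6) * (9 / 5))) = 18.45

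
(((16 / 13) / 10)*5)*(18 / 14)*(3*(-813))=-175608 / 91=-1929.76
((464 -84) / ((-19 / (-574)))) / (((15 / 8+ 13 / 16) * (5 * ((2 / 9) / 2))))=330624 / 43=7688.93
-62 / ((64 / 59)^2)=-107911 / 2048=-52.69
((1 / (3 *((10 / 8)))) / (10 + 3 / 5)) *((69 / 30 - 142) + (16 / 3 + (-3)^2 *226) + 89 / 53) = 6046174 / 126405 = 47.83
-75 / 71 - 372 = -26487 / 71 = -373.06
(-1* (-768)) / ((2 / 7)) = 2688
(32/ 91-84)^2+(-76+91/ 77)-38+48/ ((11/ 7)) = 629873679/ 91091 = 6914.77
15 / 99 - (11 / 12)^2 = -1091 / 1584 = -0.69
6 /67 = 0.09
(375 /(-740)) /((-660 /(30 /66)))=25 /71632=0.00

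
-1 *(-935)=935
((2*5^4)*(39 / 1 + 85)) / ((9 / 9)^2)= 155000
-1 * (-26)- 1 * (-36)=62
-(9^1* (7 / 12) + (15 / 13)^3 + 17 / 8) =-156623 / 17576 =-8.91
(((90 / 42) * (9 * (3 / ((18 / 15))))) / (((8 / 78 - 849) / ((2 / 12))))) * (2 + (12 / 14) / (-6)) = -0.02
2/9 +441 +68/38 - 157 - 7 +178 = 78149/171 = 457.01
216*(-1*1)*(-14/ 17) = 3024/ 17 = 177.88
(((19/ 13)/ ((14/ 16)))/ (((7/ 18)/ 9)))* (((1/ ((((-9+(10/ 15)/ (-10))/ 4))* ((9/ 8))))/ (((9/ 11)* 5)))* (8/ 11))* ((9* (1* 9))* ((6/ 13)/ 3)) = -4727808/ 140777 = -33.58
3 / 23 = 0.13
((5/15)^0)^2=1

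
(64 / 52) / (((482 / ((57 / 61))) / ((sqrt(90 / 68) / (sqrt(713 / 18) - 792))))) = -9751104 * sqrt(170) / 36680444797919 - 4104 * sqrt(60605) / 36680444797919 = -0.00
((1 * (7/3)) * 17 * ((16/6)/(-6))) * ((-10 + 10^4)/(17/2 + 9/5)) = -1761200/103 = -17099.03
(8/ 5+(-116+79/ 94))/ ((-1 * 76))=53373/ 35720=1.49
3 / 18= 1 / 6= 0.17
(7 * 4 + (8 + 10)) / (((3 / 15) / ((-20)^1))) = -4600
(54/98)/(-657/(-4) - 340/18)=972/256417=0.00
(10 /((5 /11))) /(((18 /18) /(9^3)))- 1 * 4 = 16034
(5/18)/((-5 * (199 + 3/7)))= -7/25128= -0.00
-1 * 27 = -27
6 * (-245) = -1470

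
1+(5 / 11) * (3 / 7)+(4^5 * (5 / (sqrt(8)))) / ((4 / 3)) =92 / 77+960 * sqrt(2) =1358.84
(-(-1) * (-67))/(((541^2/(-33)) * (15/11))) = 8107/1463405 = 0.01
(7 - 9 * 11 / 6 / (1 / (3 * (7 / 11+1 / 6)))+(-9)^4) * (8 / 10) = 26113 / 5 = 5222.60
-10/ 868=-5/ 434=-0.01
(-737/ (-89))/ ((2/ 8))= 2948/ 89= 33.12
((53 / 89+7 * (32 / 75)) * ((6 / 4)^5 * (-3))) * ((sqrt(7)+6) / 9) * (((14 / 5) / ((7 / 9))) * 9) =-2539.97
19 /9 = 2.11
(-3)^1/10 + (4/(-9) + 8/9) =13/90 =0.14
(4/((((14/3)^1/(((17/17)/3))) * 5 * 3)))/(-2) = -1/105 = -0.01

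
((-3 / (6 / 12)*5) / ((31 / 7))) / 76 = -105 / 1178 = -0.09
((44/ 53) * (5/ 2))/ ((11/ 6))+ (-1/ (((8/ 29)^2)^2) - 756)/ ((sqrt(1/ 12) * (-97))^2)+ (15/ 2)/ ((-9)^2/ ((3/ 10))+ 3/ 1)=-1155298453/ 46468717568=-0.02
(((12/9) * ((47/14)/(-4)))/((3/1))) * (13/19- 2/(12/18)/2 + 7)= -11045/4788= -2.31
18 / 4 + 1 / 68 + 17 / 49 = 16199 / 3332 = 4.86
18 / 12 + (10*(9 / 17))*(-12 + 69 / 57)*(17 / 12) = -1509 / 19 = -79.42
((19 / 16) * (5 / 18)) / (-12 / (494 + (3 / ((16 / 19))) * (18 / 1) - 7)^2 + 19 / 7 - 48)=-12927121865 / 1774730146464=-0.01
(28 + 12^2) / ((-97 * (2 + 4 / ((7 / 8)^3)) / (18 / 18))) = -29498 / 132599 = -0.22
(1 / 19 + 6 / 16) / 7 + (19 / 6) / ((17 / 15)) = 51645 / 18088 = 2.86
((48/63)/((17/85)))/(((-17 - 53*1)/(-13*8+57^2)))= -171.16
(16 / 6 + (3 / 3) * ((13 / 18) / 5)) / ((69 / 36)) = 1.47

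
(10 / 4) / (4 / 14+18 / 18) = 35 / 18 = 1.94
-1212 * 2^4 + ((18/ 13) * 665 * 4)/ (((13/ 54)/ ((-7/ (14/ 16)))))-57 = -23971041/ 169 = -141840.48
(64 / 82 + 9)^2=95.66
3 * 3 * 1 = 9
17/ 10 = 1.70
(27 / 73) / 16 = 27 / 1168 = 0.02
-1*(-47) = 47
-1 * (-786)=786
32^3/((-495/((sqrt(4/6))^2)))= -65536/1485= -44.13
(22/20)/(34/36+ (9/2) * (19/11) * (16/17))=18513/139015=0.13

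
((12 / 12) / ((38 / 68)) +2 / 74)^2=1630729 / 494209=3.30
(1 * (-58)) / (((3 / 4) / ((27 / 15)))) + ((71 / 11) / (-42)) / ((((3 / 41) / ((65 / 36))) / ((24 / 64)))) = -93553051 / 665280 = -140.62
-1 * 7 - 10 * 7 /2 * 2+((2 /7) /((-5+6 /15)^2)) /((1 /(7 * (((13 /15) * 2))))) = -121939 /1587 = -76.84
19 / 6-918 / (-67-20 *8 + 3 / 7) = 34345 / 4758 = 7.22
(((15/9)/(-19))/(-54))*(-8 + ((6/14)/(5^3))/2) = -13997/1077300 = -0.01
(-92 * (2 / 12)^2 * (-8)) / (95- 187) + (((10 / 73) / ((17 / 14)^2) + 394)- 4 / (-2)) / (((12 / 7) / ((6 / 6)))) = 43828759 / 189873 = 230.83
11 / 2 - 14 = -17 / 2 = -8.50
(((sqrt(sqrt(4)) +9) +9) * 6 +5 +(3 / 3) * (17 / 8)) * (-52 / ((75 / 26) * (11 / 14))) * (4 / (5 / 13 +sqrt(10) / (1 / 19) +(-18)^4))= -4685961737912 / 46559659353975 -244219504256 * sqrt(2) / 46559659353975 +972444928 * sqrt(5) / 512156252893725 +9329393528 * sqrt(10) / 512156252893725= -0.11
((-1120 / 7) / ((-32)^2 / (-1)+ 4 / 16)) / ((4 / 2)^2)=32 / 819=0.04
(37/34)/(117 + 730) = 0.00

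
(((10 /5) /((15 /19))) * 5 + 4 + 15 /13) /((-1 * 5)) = -139 /39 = -3.56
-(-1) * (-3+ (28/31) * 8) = 131/31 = 4.23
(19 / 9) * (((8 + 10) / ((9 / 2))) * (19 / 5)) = 1444 / 45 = 32.09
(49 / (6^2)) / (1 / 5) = 245 / 36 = 6.81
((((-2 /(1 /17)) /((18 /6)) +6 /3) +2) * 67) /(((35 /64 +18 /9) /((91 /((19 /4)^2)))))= -137353216 /176529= -778.08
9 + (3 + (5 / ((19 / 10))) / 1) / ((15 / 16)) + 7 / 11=49042 / 3135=15.64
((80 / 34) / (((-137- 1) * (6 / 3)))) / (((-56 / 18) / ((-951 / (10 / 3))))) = -8559 / 10948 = -0.78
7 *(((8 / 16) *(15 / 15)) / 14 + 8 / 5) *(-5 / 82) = -229 / 328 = -0.70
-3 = -3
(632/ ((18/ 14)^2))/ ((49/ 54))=1264/ 3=421.33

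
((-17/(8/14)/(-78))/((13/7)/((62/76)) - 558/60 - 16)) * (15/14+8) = -2342515/15587832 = -0.15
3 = 3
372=372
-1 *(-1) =1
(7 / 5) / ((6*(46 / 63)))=147 / 460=0.32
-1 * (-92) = 92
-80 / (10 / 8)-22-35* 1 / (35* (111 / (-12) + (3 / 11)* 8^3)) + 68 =-103310 / 5737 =-18.01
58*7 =406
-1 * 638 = -638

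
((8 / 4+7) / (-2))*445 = -4005 / 2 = -2002.50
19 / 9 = 2.11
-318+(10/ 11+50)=-2938/ 11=-267.09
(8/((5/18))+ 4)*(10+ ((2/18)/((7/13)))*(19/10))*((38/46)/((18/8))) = 125.15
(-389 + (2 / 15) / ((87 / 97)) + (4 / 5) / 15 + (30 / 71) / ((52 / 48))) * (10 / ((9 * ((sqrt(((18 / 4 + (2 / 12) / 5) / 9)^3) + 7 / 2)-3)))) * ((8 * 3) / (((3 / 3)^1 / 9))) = -12278077785856800 / 32191252249 + 549734511564288 * sqrt(255) / 32191252249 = -108710.33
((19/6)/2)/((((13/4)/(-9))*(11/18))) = -1026/143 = -7.17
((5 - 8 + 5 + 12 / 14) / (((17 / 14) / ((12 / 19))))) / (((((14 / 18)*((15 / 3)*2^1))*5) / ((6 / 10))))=1296 / 56525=0.02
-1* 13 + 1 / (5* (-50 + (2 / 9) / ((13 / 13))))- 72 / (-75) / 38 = -2761879 / 212800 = -12.98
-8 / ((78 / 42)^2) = -392 / 169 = -2.32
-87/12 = -29/4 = -7.25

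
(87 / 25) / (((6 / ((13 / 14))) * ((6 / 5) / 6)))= 377 / 140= 2.69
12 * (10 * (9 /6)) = 180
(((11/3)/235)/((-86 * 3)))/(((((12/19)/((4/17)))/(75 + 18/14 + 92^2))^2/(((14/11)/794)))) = -0.98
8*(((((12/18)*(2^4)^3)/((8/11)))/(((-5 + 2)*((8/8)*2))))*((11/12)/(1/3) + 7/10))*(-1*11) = 2849792/15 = 189986.13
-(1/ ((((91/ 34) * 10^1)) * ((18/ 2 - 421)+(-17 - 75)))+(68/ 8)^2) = -16568353/ 229320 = -72.25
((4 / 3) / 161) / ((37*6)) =2 / 53613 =0.00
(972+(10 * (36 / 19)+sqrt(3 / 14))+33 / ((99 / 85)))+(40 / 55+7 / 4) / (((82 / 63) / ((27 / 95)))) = sqrt(42) / 14+1048662187 / 1028280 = 1020.28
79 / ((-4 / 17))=-1343 / 4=-335.75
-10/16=-5/8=-0.62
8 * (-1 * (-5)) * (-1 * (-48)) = 1920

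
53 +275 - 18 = 310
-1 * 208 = -208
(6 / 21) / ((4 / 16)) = 8 / 7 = 1.14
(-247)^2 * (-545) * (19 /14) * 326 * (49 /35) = -20594991157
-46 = -46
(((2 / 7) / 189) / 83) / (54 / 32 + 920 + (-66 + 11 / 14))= 32 / 1504775475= 0.00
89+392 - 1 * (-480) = 961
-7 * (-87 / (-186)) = -203 / 62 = -3.27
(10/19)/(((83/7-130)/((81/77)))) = -810/172843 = -0.00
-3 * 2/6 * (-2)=2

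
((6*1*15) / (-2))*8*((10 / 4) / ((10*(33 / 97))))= -2910 / 11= -264.55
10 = 10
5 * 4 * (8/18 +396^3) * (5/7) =55889222800/63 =887130520.63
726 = 726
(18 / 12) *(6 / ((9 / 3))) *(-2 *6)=-36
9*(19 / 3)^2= 361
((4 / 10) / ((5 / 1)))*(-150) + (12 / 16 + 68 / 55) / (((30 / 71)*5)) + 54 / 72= -340223 / 33000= -10.31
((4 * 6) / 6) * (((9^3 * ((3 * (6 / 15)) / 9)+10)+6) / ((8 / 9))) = 2547 / 5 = 509.40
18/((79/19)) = 342/79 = 4.33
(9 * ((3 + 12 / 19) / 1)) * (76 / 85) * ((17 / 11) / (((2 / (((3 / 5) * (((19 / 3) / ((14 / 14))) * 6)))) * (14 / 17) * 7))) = 1203498 / 13475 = 89.31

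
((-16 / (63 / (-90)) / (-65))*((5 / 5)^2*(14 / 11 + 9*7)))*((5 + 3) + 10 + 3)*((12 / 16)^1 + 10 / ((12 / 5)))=-333704 / 143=-2333.59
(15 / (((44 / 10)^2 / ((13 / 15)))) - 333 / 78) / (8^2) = -22637 / 402688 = -0.06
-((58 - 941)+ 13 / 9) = 7934 / 9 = 881.56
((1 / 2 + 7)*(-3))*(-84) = 1890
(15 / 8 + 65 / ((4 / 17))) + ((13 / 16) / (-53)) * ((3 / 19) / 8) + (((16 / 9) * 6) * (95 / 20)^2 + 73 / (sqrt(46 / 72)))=438 * sqrt(23) / 23 + 200610395 / 386688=610.12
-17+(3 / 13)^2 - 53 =-11821 / 169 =-69.95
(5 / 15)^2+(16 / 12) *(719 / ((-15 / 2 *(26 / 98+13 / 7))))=-11722 / 195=-60.11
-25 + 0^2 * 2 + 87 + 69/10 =689/10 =68.90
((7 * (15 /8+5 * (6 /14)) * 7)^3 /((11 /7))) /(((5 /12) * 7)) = 2344190625 /1408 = 1664908.11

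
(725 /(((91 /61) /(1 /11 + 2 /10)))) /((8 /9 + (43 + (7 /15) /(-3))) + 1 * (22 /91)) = 1061400 /330143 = 3.21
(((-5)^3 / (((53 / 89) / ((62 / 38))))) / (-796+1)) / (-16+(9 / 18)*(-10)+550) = 68975 / 84699777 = 0.00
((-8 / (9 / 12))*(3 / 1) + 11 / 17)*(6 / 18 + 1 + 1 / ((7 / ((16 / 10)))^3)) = -42.18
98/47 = 2.09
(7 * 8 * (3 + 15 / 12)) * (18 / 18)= 238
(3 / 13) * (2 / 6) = 1 / 13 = 0.08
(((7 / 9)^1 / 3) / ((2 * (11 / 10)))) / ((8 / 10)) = 175 / 1188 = 0.15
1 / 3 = 0.33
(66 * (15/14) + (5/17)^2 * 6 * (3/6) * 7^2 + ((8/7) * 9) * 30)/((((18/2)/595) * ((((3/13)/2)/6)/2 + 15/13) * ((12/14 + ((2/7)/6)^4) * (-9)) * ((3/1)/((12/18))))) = -50774427200/79130733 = -641.65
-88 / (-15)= 88 / 15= 5.87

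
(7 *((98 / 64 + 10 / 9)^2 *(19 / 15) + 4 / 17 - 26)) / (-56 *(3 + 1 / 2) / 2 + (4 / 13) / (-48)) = 32567625727 / 26947779840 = 1.21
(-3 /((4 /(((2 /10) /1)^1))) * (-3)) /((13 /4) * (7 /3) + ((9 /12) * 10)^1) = 27 /905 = 0.03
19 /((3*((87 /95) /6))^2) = 685900 /7569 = 90.62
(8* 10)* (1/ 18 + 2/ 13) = 1960/ 117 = 16.75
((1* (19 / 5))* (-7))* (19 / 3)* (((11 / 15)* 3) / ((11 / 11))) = -27797 / 75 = -370.63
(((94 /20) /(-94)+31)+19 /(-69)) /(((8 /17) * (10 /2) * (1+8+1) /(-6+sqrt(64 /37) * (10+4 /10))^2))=1614123361 /5550000 - 18710302 * sqrt(37) /531875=76.85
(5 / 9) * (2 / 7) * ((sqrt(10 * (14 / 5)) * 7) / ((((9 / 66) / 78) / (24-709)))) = -7836400 * sqrt(7) / 9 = -2303685.06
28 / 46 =14 / 23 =0.61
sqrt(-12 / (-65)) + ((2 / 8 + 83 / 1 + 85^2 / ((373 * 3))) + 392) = 2 * sqrt(195) / 65 + 2156119 / 4476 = 482.14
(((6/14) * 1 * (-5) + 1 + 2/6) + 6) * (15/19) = 545/133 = 4.10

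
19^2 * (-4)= -1444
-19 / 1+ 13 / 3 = -14.67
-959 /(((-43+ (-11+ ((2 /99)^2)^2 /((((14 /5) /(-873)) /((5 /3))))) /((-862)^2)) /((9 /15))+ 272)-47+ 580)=-479150512740625572 /366399406521533405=-1.31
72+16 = 88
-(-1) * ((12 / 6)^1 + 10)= 12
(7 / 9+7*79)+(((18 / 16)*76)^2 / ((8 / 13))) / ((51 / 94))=54954401 / 2448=22448.69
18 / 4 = 4.50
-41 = -41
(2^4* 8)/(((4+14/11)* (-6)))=-352/87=-4.05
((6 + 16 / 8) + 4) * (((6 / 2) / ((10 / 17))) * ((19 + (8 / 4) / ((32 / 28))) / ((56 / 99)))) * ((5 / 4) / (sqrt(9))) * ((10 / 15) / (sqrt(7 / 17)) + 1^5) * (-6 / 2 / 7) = -419067 * sqrt(119) / 10976- 1257201 / 3136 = -817.39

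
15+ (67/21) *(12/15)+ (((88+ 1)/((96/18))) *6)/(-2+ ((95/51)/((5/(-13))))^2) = 1041575513/46877880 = 22.22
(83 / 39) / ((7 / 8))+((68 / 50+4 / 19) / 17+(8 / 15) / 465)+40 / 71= 44966061398 / 14556148425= 3.09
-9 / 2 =-4.50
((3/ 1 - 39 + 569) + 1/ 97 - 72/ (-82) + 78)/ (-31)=-2433480/ 123287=-19.74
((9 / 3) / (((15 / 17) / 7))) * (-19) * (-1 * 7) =15827 / 5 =3165.40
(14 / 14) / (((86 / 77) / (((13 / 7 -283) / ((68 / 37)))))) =-100122 / 731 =-136.97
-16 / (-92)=4 / 23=0.17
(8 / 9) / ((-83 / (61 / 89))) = -488 / 66483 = -0.01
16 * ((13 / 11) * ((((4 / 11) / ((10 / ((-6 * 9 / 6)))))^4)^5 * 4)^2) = 540858328621420475865859120330468606429108197107171328 / 45279358459987221964618849268287351617276826800662092864513397216796875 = 0.00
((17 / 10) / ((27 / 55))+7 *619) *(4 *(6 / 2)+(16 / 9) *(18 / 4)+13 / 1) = 2575859 / 18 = 143103.28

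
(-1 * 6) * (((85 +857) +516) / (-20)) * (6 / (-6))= -2187 / 5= -437.40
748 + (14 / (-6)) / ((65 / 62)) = 145426 / 195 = 745.77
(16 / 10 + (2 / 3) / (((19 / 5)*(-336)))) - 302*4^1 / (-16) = 3691523 / 47880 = 77.10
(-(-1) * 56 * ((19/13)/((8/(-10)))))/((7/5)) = -950/13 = -73.08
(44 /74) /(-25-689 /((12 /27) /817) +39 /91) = -616 /1312175659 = -0.00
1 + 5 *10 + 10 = 61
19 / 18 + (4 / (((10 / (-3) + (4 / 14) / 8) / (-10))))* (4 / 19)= 341917 / 94734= 3.61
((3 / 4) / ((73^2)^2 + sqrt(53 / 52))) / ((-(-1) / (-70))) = -0.00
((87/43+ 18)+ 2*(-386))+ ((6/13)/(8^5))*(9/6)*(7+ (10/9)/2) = -3443547429/4579328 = -751.98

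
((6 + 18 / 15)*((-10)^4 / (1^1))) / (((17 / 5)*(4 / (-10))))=-900000 / 17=-52941.18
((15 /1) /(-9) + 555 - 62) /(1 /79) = 116446 /3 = 38815.33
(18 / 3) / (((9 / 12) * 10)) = 4 / 5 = 0.80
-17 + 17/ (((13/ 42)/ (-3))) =-2363/ 13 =-181.77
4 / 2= 2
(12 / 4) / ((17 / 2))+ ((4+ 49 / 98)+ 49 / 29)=6451 / 986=6.54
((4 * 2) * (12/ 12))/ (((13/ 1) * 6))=4/ 39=0.10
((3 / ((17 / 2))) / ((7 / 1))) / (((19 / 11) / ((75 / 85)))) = 990 / 38437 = 0.03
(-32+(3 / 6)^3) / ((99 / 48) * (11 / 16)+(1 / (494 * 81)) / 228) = -9305655840 / 413964869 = -22.48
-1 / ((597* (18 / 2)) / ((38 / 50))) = -0.00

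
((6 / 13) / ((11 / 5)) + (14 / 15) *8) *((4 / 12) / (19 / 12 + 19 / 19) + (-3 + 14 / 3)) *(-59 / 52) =-81119749 / 5186610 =-15.64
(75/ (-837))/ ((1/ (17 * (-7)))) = 2975/ 279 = 10.66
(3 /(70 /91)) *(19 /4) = 741 /40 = 18.52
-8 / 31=-0.26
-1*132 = -132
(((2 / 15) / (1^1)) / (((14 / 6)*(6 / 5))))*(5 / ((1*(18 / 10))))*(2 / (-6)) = -25 / 567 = -0.04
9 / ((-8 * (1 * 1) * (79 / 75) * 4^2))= -675 / 10112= -0.07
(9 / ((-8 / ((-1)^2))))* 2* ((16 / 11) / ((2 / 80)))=-1440 / 11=-130.91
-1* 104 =-104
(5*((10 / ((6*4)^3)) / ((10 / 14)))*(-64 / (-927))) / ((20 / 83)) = 0.00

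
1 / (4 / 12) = 3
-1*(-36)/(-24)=-1.50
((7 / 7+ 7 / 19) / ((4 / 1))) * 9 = 117 / 38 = 3.08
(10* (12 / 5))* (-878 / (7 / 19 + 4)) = -400368 / 83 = -4823.71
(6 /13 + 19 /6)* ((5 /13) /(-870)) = -283 /176436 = -0.00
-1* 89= -89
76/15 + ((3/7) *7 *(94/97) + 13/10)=26987/2910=9.27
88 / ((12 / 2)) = 44 / 3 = 14.67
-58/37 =-1.57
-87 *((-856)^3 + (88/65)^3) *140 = 419603059546718208/54925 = 7639564124655.77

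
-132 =-132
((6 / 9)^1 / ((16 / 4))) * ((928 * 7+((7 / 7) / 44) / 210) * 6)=60023041 / 9240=6496.00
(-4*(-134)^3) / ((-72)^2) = 300763 / 162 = 1856.56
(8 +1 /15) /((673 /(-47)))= -5687 /10095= -0.56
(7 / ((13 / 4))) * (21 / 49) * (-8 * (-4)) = 384 / 13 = 29.54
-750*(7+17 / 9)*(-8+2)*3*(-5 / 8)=-75000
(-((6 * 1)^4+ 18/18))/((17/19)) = -24643/17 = -1449.59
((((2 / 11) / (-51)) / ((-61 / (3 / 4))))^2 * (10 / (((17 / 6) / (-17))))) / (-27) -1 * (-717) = 839662095002 / 1171076841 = 717.00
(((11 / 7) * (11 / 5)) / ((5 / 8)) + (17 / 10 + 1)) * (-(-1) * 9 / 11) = 25929 / 3850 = 6.73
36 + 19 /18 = 667 /18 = 37.06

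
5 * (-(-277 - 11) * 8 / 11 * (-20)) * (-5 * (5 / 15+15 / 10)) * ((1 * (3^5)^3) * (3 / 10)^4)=111577100832 / 5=22315420166.40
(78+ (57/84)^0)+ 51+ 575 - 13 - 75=617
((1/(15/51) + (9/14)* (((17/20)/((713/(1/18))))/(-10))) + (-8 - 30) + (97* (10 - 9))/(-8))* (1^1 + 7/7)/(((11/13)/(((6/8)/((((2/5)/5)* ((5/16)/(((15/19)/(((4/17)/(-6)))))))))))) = 66700.50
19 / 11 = 1.73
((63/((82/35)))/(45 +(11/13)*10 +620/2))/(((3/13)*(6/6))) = 1183/3690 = 0.32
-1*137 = -137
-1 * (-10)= 10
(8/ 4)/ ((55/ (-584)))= -1168/ 55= -21.24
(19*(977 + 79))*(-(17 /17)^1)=-20064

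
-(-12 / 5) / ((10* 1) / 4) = 24 / 25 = 0.96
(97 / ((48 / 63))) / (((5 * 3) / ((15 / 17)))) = 2037 / 272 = 7.49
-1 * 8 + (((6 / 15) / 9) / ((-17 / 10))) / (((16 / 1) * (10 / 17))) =-2881 / 360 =-8.00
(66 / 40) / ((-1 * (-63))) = 11 / 420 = 0.03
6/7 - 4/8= 5/14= 0.36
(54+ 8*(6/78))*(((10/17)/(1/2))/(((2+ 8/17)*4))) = 1775/273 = 6.50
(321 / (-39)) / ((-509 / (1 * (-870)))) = -93090 / 6617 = -14.07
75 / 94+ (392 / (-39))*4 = -144467 / 3666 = -39.41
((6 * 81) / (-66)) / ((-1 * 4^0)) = 81 / 11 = 7.36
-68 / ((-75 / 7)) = 476 / 75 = 6.35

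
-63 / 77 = -9 / 11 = -0.82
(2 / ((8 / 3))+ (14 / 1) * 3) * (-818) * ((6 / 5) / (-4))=209817 / 20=10490.85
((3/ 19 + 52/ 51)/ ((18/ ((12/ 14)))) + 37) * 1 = 107722/ 2907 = 37.06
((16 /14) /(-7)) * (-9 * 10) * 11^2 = 87120 /49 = 1777.96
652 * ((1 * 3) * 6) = 11736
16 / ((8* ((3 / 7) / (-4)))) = -56 / 3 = -18.67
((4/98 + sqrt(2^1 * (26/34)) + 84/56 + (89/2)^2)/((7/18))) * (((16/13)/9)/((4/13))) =8 * sqrt(442)/119 + 776862/343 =2266.32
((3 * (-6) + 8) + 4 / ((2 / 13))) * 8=128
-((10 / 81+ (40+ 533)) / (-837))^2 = -2155094929 / 4596433209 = -0.47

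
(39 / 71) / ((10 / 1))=39 / 710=0.05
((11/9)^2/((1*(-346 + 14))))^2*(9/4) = 14641/321413184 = 0.00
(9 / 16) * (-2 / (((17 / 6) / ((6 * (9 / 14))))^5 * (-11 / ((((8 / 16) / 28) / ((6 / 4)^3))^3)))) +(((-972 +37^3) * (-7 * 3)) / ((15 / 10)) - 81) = -695615.00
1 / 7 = 0.14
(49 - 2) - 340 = -293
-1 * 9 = -9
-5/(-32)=5/32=0.16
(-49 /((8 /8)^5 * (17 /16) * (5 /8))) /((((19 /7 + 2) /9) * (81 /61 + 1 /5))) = -4017216 /43571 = -92.20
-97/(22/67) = -6499/22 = -295.41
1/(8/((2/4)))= 1/16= 0.06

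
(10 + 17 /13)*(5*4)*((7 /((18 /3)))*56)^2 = 37647680 /39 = 965325.13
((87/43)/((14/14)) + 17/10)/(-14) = -1601/6020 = -0.27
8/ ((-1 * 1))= -8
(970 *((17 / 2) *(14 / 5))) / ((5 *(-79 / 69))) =-1592934 / 395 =-4032.74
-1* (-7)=7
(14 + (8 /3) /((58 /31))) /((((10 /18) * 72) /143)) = 55.15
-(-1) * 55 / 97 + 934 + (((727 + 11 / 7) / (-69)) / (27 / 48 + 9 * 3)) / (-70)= 45055439411 / 48209679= 934.57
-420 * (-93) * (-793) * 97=-3004534260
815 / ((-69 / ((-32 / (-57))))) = -26080 / 3933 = -6.63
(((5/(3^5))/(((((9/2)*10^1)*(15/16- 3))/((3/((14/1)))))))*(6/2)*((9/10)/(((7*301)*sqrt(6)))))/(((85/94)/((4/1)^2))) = -3008*sqrt(6)/16755232725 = -0.00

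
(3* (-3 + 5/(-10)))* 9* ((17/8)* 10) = -16065/8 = -2008.12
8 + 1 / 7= 57 / 7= 8.14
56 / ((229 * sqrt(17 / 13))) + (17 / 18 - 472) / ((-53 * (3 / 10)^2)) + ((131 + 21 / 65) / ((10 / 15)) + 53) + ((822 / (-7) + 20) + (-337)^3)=-74758251638936 / 1953315 + 56 * sqrt(221) / 3893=-38272501.48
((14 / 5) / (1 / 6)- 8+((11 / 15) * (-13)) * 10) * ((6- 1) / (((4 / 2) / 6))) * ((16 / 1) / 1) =-20768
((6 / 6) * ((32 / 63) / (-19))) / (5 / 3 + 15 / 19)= -8 / 735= -0.01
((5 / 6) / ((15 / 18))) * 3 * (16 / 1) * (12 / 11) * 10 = 5760 / 11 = 523.64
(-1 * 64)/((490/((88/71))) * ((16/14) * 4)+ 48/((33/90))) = -88/2665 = -0.03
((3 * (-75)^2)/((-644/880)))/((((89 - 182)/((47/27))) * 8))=1615625/29946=53.95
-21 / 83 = -0.25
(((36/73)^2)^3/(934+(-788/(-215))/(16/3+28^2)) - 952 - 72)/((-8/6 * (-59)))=-13816803339853974650112/1061447147540790846661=-13.02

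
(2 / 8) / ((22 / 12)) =3 / 22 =0.14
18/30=3/5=0.60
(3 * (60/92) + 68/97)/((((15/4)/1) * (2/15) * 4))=5929/4462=1.33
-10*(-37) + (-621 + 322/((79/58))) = -1153/79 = -14.59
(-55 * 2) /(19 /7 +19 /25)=-31.66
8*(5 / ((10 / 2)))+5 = 13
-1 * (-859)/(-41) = -20.95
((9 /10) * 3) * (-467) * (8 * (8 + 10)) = -907848 /5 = -181569.60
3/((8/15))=45/8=5.62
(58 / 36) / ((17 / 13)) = 377 / 306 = 1.23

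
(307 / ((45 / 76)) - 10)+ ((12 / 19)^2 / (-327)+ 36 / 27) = 902742598 / 1770705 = 509.82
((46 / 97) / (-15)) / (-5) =46 / 7275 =0.01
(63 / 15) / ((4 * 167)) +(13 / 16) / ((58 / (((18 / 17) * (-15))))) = -1424013 / 6586480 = -0.22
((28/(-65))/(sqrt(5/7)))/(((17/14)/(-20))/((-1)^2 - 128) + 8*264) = -199136*sqrt(35)/4881677905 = -0.00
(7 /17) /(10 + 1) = 7 /187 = 0.04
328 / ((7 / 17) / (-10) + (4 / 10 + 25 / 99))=5520240 / 10289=536.52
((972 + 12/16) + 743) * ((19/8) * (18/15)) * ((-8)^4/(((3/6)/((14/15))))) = 934685696/25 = 37387427.84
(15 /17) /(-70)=-3 /238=-0.01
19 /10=1.90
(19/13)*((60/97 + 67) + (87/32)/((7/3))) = 28396127/282464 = 100.53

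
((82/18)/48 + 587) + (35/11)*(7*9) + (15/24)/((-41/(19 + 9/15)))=153381623/194832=787.25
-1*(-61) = 61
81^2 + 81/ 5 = 32886/ 5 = 6577.20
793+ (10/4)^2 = 3197/4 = 799.25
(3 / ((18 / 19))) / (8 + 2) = 19 / 60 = 0.32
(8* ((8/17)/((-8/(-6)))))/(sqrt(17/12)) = 96* sqrt(51)/289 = 2.37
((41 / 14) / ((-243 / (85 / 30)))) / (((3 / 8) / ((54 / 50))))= -1394 / 14175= -0.10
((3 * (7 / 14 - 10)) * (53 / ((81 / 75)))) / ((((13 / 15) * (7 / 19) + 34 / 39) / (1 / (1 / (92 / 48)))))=-715095875 / 317736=-2250.60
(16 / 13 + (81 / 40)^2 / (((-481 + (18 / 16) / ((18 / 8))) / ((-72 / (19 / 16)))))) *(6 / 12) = 5187074 / 5934175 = 0.87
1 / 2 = 0.50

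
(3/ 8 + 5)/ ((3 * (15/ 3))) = 43/ 120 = 0.36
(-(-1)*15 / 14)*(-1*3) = -45 / 14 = -3.21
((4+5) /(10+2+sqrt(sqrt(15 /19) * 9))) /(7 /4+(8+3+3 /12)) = -48 * 15^(1 /4) * 19^(3 /4) /63037 - 3 * 15^(3 /4) * 19^(1 /4) /63037+12 * sqrt(285) /63037+3648 /63037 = 0.05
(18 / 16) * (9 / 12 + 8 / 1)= 315 / 32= 9.84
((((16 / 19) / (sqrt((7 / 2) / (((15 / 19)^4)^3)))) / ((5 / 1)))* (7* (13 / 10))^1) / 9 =5265000* sqrt(14) / 893871739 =0.02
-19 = -19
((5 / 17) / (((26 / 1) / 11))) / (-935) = -1 / 7514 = -0.00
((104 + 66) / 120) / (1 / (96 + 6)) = 289 / 2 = 144.50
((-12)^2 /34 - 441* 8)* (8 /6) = -79872 /17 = -4698.35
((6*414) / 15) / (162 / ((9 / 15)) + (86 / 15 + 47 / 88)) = 218592 / 364673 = 0.60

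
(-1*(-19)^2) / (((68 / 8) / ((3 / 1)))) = -2166 / 17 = -127.41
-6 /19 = -0.32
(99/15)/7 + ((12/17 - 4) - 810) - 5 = -486324/595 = -817.35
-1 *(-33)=33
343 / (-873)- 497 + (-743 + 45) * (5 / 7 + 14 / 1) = -65803030 / 6111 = -10767.96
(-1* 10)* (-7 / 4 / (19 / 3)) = 105 / 38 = 2.76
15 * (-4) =-60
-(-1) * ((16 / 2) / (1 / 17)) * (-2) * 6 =-1632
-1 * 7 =-7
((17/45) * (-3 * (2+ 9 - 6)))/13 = -17/39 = -0.44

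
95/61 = 1.56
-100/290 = -10/29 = -0.34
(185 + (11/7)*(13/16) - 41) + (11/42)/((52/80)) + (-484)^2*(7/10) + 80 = 3586234573/21840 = 164204.88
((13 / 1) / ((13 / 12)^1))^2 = 144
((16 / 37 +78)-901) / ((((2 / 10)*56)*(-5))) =30435 / 2072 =14.69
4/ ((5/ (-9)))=-36/ 5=-7.20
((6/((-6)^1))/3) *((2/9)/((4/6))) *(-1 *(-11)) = -11/9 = -1.22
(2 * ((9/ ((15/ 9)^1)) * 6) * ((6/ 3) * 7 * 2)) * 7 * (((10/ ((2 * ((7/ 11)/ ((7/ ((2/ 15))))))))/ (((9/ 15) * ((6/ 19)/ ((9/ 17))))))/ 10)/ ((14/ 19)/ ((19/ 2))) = 641693745/ 34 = 18873345.44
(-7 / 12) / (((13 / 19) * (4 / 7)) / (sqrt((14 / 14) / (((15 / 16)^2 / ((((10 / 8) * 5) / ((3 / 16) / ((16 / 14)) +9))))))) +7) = -110945408 / 1325992497 +48412 * sqrt(2346) / 441997499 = -0.08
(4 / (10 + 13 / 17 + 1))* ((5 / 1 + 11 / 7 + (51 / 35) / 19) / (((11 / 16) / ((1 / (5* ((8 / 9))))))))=676413 / 914375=0.74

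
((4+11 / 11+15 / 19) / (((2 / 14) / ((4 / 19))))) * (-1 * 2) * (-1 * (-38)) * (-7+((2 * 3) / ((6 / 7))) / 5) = 68992 / 19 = 3631.16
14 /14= 1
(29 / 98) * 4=1.18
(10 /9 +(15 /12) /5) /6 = 0.23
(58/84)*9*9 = 783/14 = 55.93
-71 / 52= -1.37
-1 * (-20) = 20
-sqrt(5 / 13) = -sqrt(65) / 13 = -0.62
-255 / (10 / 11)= -561 / 2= -280.50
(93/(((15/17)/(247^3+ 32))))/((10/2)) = 317659895.40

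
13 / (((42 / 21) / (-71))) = -923 / 2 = -461.50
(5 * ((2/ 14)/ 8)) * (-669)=-3345/ 56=-59.73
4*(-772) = -3088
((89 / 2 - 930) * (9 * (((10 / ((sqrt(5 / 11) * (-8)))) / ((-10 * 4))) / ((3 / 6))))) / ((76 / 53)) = -844767 * sqrt(55) / 12160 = -515.21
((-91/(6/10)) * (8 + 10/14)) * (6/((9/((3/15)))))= -1586/9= -176.22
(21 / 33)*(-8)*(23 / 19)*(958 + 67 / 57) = -70418824 / 11913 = -5911.09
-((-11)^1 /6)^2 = -121 /36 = -3.36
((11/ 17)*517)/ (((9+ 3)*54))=5687/ 11016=0.52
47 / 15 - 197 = -2908 / 15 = -193.87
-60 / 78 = -10 / 13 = -0.77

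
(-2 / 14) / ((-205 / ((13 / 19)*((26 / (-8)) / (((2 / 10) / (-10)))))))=845 / 10906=0.08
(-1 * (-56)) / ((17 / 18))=1008 / 17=59.29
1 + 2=3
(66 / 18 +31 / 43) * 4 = 2264 / 129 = 17.55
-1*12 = -12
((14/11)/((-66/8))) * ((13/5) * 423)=-102648/605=-169.67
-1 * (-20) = 20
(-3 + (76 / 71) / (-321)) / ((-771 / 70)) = 4791430 / 17571861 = 0.27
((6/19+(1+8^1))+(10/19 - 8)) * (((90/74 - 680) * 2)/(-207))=1758050/145521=12.08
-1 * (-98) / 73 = 98 / 73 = 1.34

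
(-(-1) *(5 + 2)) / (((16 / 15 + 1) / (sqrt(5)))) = 105 *sqrt(5) / 31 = 7.57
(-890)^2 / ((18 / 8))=3168400 / 9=352044.44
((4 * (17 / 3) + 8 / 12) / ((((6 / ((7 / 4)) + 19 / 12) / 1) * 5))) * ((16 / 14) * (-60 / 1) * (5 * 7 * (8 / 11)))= -7526400 / 4631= -1625.22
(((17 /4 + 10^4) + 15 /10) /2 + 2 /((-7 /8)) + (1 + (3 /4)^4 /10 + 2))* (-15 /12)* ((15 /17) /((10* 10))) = -268994661 /4874240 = -55.19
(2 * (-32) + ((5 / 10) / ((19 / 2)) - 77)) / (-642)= 1339 / 6099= 0.22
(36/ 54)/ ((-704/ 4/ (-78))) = 13/ 44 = 0.30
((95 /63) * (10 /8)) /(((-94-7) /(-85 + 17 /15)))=1.57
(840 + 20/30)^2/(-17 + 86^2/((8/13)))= 12720968/216027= 58.89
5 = 5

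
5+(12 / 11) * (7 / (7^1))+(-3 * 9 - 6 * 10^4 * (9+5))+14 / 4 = -840017.41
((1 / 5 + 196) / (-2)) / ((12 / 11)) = -3597 / 40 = -89.92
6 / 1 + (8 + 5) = 19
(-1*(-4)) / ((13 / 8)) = 32 / 13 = 2.46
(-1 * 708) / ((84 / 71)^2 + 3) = -160.92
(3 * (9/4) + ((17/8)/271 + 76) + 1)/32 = 181587/69376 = 2.62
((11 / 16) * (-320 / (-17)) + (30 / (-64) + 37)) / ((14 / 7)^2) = 26913 / 2176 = 12.37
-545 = -545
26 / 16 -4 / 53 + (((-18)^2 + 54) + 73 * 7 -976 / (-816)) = 19283107 / 21624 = 891.75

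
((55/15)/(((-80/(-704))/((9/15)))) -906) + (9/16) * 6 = -176653/200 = -883.26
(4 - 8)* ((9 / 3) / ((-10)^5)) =3 / 25000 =0.00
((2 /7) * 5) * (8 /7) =1.63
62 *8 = 496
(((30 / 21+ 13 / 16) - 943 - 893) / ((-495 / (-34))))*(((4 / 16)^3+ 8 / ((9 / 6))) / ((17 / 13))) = -249276521 / 483840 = -515.20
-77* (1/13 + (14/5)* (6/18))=-15169/195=-77.79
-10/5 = -2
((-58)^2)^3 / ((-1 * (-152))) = 4758586568 / 19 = 250451924.63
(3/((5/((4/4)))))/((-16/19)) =-0.71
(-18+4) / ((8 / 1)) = -7 / 4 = -1.75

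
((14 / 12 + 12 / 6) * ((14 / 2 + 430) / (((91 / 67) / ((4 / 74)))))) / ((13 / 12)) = 2225204 / 43771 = 50.84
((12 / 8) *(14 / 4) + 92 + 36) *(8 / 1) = 1066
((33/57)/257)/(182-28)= 1/68362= 0.00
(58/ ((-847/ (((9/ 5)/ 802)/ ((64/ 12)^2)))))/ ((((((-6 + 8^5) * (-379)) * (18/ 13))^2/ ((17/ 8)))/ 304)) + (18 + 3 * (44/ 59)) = 20.24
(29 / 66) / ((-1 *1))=-29 / 66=-0.44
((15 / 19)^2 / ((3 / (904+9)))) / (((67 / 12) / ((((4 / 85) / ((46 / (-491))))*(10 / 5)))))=-322763760 / 9457117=-34.13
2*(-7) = -14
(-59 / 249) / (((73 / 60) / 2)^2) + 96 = 42178272 / 442307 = 95.36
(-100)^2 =10000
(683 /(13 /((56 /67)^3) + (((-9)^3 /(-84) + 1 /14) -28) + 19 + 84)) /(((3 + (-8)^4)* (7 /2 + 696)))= 0.00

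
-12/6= -2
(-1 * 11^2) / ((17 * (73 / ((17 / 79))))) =-121 / 5767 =-0.02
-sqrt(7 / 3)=-sqrt(21) / 3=-1.53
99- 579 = -480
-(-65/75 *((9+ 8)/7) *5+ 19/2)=43/42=1.02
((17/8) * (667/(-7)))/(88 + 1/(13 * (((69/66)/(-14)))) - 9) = -3390361/1305528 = -2.60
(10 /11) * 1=10 /11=0.91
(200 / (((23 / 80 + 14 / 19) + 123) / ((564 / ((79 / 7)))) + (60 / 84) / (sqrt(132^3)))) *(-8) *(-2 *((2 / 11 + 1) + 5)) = 187983279525888000 / 23583588027169-6210355200000 *sqrt(33) / 23583588027169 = 7969.42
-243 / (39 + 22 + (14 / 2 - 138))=243 / 70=3.47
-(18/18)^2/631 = -1/631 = -0.00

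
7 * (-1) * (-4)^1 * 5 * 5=700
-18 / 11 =-1.64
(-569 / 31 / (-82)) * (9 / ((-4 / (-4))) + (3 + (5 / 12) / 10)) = 164441 / 61008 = 2.70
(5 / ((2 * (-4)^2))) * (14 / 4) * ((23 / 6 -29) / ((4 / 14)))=-36995 / 768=-48.17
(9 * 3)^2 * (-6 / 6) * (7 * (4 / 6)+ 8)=-9234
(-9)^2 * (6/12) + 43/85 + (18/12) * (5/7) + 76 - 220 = -60644/595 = -101.92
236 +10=246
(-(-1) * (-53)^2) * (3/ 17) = 8427/ 17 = 495.71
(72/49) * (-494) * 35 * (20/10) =-355680/7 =-50811.43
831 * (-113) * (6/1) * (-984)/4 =138600828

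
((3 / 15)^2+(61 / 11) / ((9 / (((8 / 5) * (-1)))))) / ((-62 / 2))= 2341 / 76725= 0.03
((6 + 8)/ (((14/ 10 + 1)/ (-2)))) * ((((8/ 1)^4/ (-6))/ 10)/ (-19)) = -7168/ 171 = -41.92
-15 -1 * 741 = -756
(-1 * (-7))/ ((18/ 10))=35/ 9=3.89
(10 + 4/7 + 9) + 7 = 186/7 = 26.57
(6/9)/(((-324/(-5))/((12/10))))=1/81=0.01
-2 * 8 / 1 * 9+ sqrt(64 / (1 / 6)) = -144+ 8 * sqrt(6) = -124.40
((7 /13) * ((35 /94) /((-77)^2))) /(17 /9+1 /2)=45 /3179033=0.00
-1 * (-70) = 70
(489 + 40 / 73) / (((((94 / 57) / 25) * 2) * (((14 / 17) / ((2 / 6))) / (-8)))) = -12015.50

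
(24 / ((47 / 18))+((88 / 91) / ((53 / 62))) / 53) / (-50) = -11068384 / 60070465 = -0.18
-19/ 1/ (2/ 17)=-323/ 2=-161.50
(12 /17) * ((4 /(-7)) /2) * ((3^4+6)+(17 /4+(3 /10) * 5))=-318 /17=-18.71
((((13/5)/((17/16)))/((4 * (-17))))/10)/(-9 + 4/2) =26/50575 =0.00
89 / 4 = 22.25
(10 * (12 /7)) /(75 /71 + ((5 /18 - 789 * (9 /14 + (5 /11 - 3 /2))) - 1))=1686960 /31291481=0.05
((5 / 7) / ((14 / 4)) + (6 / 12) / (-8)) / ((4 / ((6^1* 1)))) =333 / 1568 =0.21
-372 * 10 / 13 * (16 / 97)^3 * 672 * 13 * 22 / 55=-4095737856 / 912673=-4487.63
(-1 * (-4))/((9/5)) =20/9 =2.22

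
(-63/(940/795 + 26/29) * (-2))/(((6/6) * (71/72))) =20915496/340303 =61.46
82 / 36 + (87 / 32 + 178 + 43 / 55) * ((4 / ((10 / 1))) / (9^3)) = 7625641 / 3207600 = 2.38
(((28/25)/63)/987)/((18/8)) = 16/1998675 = 0.00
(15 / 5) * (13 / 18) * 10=65 / 3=21.67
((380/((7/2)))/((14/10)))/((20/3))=570/49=11.63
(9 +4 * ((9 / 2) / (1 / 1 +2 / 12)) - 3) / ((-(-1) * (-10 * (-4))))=15 / 28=0.54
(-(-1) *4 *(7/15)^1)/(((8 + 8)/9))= 21/20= 1.05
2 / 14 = 1 / 7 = 0.14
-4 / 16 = -0.25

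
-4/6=-2/3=-0.67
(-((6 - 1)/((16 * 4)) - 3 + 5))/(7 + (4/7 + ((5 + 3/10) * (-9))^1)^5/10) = 34927046875/390761211112116499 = 0.00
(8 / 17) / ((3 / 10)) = 80 / 51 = 1.57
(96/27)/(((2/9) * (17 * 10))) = 8/85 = 0.09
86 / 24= 43 / 12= 3.58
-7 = -7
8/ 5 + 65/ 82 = 981/ 410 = 2.39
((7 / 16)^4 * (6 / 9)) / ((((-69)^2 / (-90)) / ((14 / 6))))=-84035 / 78004224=-0.00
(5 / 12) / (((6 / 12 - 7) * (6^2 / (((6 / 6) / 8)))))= -5 / 22464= -0.00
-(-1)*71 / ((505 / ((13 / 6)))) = 923 / 3030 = 0.30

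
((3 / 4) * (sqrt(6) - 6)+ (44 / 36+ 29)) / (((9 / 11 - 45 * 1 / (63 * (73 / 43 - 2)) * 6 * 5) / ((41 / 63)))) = 5863 * sqrt(6) / 861228+ 2714569 / 11626578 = 0.25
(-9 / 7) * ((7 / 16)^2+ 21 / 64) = -171 / 256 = -0.67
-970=-970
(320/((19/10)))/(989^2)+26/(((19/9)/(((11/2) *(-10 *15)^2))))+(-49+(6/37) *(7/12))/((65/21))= 136236733531827299/89390478190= 1524063.15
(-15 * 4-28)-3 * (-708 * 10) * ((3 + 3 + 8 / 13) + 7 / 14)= 1963556 / 13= 151042.77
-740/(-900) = 37/45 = 0.82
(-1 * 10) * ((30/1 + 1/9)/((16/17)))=-23035/72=-319.93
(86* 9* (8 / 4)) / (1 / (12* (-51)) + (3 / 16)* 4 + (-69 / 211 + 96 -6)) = 99948168 / 5838145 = 17.12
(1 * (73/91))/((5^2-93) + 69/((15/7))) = -365/16289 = -0.02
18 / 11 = 1.64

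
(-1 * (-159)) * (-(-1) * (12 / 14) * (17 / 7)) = 16218 / 49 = 330.98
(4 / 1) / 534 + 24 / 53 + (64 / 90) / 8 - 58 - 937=-211087097 / 212265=-994.45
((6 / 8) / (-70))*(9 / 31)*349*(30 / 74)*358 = -5060151 / 32116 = -157.56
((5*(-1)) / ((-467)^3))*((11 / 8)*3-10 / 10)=125 / 814780504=0.00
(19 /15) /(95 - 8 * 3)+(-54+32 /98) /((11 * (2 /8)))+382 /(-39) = -72870019 /2487485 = -29.29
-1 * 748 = -748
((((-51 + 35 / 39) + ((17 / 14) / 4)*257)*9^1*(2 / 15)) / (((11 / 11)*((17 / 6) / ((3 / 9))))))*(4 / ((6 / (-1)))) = -60967 / 23205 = -2.63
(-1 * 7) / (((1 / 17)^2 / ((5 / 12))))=-10115 / 12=-842.92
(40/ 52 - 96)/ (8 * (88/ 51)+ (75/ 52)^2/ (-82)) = -1076881728/ 155809637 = -6.91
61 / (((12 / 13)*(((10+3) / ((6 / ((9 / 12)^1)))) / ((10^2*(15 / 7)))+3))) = 793000 / 36091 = 21.97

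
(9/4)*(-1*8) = -18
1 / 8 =0.12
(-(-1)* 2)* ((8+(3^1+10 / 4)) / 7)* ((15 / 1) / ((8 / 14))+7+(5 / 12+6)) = 153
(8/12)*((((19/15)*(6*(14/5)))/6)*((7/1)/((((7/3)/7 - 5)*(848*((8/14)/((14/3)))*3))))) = -6517/572400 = -0.01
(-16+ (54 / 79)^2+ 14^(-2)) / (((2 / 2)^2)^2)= -18993999 / 1223236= -15.53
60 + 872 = 932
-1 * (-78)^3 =474552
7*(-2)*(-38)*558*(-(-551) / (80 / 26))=265797441 / 5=53159488.20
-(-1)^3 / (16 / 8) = 1 / 2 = 0.50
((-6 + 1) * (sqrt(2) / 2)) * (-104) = 260 * sqrt(2) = 367.70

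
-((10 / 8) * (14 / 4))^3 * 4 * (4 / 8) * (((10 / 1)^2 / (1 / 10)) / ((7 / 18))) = -6890625 / 16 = -430664.06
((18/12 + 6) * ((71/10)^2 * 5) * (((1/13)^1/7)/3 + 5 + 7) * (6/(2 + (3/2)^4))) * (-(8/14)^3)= -112273152/31213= -3597.00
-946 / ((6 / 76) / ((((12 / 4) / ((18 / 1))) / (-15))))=17974 / 135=133.14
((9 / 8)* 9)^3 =1037.97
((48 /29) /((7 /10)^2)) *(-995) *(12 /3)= -19104000 /1421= -13444.05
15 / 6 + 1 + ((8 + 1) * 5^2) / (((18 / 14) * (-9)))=-287 / 18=-15.94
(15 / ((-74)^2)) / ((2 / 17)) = 255 / 10952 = 0.02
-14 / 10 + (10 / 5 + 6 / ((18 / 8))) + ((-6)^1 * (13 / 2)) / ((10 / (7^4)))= -280819 / 30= -9360.63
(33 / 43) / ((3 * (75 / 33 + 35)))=121 / 17630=0.01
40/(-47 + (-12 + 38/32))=-128/185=-0.69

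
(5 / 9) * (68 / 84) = 85 / 189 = 0.45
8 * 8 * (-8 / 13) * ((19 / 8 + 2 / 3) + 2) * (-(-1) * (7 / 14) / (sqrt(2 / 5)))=-1936 * sqrt(10) / 39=-156.98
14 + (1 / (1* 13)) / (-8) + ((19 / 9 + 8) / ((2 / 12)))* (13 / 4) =65881 / 312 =211.16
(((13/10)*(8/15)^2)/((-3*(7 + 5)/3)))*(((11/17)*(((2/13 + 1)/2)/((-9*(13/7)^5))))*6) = 0.00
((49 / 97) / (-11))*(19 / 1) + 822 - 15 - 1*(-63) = 927359 / 1067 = 869.13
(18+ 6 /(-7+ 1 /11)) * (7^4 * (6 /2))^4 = 1752405661865630331 /38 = 46115938470148166.61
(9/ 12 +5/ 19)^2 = 1.03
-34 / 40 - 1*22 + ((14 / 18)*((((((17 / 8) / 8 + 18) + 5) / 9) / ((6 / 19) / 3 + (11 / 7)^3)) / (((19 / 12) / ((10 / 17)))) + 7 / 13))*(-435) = -23687362459 / 82662840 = -286.55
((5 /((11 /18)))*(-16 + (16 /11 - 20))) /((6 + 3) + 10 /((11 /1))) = -34200 /1199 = -28.52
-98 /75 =-1.31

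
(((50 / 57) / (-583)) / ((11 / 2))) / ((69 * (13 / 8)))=-800 / 327890277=-0.00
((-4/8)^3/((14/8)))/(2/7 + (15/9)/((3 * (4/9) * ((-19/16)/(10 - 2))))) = 19/2164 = 0.01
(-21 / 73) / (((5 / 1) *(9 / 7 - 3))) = 49 / 1460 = 0.03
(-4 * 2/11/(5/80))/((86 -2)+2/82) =-0.14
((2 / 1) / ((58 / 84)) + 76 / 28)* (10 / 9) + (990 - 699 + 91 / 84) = 2180105 / 7308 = 298.32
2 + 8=10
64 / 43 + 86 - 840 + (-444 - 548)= -75014 / 43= -1744.51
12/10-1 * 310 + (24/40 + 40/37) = -56817/185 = -307.12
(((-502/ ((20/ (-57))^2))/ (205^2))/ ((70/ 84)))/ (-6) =0.02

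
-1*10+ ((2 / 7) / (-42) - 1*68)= -11467 / 147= -78.01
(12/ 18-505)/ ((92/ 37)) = -55981/ 276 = -202.83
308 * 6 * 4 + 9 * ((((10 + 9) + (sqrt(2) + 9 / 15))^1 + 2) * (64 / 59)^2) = 36864 * sqrt(2) / 3481 + 132639072 / 17405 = 7635.72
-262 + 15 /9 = -781 /3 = -260.33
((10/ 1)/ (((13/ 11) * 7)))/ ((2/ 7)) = 55/ 13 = 4.23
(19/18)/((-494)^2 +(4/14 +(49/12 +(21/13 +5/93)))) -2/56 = -24780931687/693950130468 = -0.04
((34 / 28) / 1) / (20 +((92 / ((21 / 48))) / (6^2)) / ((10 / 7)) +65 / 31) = 23715 / 511406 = 0.05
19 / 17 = 1.12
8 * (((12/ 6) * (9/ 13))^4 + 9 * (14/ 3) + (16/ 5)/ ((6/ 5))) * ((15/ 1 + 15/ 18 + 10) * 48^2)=23018606.82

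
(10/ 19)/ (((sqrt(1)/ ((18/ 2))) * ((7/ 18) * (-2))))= -810/ 133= -6.09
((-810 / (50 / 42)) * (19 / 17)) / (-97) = 64638 / 8245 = 7.84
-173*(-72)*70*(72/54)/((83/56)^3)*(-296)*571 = -34507005772431360/571787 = -60349405936.88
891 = 891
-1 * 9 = -9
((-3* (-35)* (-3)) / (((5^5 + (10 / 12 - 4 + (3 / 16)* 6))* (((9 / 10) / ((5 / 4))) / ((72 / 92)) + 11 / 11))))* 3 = -23625 / 149902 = -0.16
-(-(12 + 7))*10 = 190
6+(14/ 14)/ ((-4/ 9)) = 15/ 4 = 3.75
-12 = -12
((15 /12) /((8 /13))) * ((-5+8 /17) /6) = -5005 /3264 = -1.53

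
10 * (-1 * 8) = -80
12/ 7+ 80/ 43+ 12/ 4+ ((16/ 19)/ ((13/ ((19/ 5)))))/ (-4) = 127431/ 19565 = 6.51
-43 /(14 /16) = -49.14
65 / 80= 0.81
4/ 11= 0.36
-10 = -10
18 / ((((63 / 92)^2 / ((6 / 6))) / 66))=372416 / 147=2533.44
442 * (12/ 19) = 5304/ 19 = 279.16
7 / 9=0.78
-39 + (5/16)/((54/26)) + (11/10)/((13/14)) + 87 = 1385329/28080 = 49.34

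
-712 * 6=-4272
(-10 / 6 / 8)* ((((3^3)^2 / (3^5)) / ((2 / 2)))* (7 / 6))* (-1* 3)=35 / 16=2.19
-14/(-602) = 1/43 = 0.02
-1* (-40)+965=1005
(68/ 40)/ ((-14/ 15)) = -51/ 28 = -1.82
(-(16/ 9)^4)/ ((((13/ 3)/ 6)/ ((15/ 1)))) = -655360/ 3159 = -207.46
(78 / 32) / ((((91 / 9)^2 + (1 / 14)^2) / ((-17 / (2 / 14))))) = -18420129 / 6492628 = -2.84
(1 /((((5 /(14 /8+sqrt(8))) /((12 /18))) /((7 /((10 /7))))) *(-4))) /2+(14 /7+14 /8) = 8657 /2400-49 *sqrt(2) /300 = 3.38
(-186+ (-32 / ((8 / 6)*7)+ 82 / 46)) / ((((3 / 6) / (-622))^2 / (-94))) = 4394745349024 / 161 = 27296554962.88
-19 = -19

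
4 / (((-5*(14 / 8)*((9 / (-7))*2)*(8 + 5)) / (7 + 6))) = 8 / 45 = 0.18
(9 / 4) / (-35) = -9 / 140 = -0.06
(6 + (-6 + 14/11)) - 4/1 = -30/11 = -2.73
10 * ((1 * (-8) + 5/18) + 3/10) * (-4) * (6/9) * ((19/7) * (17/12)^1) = 431528/567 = 761.07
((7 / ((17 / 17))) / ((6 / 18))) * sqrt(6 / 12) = 21 * sqrt(2) / 2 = 14.85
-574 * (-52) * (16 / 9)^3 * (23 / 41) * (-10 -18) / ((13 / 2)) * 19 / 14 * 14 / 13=-592306.58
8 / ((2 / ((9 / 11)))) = 36 / 11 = 3.27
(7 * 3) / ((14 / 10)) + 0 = 15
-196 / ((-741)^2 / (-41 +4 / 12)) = 23912 / 1647243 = 0.01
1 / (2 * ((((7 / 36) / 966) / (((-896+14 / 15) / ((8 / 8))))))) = -11116728 / 5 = -2223345.60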